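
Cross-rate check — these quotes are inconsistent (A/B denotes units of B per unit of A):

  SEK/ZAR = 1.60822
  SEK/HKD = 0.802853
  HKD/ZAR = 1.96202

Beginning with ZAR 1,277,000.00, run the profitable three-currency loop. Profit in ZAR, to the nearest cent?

Profitable loop is ZAR → HKD → SEK → ZAR:
ZAR 1,277,000.00 ÷ 1.96202 = HKD 650,859.83
HKD 650,859.83 ÷ 0.802853 = SEK 810,683.68
SEK 810,683.68 × 1.60822 = ZAR 1,303,757.72
Profit = ZAR 1,303,757.72 − ZAR 1,277,000.00

Profit: ZAR 26,757.72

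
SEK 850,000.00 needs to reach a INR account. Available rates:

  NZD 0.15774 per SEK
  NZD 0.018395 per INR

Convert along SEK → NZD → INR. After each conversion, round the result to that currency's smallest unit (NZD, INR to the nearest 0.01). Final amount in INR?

INR 7,288,882.85

SEK 850,000.00 × 0.15774 = NZD 134,079.00
NZD 134,079.00 ÷ 0.018395 = INR 7,288,882.85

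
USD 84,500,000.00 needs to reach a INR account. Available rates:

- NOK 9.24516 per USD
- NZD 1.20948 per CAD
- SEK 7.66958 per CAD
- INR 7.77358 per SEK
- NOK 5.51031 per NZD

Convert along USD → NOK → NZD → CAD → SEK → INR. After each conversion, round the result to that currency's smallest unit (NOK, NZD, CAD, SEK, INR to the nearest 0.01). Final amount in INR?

INR 6,988,582,097.75

USD 84,500,000.00 × 9.24516 = NOK 781,216,020.00
NOK 781,216,020.00 ÷ 5.51031 = NZD 141,773,515.46
NZD 141,773,515.46 ÷ 1.20948 = CAD 117,218,569.52
CAD 117,218,569.52 × 7.66958 = SEK 899,017,196.42
SEK 899,017,196.42 × 7.77358 = INR 6,988,582,097.75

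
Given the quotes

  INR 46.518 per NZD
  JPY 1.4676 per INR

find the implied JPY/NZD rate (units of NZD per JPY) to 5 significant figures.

JPY/NZD = 0.014648

1 JPY ÷ 1.4676 = 0.681385 INR
0.681385 INR ÷ 46.518 = 0.0146478 NZD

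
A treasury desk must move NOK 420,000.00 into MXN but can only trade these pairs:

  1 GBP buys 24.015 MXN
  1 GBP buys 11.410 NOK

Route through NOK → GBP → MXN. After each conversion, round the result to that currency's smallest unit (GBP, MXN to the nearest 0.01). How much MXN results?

NOK 420,000.00 ÷ 11.410 = GBP 36,809.82
GBP 36,809.82 × 24.015 = MXN 883,987.83

MXN 883,987.83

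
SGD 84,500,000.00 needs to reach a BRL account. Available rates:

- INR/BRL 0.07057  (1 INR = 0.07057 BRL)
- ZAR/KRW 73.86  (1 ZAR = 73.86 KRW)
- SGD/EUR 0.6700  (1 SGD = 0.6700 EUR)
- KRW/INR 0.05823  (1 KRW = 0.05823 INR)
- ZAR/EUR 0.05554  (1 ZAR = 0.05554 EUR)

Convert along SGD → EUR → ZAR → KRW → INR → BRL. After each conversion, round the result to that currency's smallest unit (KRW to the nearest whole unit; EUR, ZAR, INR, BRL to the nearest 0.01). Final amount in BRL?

SGD 84,500,000.00 × 0.6700 = EUR 56,615,000.00
EUR 56,615,000.00 ÷ 0.05554 = ZAR 1,019,355,419.52
ZAR 1,019,355,419.52 × 73.86 = KRW 75,289,591,286
KRW 75,289,591,286 × 0.05823 = INR 4,384,112,900.58
INR 4,384,112,900.58 × 0.07057 = BRL 309,386,847.39

BRL 309,386,847.39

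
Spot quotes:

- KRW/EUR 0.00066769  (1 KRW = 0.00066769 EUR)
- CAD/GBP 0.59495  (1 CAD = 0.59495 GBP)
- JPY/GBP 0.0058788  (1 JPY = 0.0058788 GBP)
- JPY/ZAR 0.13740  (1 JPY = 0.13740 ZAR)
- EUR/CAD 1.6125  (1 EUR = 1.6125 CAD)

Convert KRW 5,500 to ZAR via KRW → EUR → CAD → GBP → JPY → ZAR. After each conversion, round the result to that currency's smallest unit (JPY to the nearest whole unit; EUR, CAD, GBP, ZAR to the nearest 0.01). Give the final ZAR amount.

ZAR 82.30

KRW 5,500 × 0.00066769 = EUR 3.67
EUR 3.67 × 1.6125 = CAD 5.92
CAD 5.92 × 0.59495 = GBP 3.52
GBP 3.52 ÷ 0.0058788 = JPY 599
JPY 599 × 0.13740 = ZAR 82.30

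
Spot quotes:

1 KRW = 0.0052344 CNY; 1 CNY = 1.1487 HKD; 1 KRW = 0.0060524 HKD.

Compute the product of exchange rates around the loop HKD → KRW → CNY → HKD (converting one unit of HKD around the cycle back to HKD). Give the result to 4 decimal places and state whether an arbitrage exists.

0.9934 (arbitrage exists)

Around HKD → KRW → CNY → HKD: 1 ÷ 0.0060524 × 0.0052344 × 1.1487 = 0.993450
Product < 1; profitable direction is HKD → CNY → KRW → HKD.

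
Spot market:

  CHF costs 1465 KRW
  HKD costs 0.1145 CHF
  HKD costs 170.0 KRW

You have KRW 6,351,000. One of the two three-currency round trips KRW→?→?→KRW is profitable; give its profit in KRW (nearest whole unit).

Profit: KRW 85,473

Profitable loop is KRW → CHF → HKD → KRW:
KRW 6,351,000 ÷ 1465 = CHF 4,335.15
CHF 4,335.15 ÷ 0.1145 = HKD 37,861.60
HKD 37,861.60 × 170.0 = KRW 6,436,473
Profit = KRW 6,436,473 − KRW 6,351,000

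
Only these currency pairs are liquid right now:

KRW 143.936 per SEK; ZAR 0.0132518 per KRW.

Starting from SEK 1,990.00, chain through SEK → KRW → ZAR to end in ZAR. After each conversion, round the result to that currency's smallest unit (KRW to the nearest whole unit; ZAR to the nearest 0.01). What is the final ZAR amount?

SEK 1,990.00 × 143.936 = KRW 286,433
KRW 286,433 × 0.0132518 = ZAR 3,795.75

ZAR 3,795.75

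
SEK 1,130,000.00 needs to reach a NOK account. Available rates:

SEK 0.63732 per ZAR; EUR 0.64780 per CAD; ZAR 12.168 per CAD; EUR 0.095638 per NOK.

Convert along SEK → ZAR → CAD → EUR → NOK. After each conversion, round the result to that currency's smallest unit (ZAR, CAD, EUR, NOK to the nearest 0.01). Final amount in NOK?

NOK 986,988.64

SEK 1,130,000.00 ÷ 0.63732 = ZAR 1,773,049.65
ZAR 1,773,049.65 ÷ 12.168 = CAD 145,714.14
CAD 145,714.14 × 0.64780 = EUR 94,393.62
EUR 94,393.62 ÷ 0.095638 = NOK 986,988.64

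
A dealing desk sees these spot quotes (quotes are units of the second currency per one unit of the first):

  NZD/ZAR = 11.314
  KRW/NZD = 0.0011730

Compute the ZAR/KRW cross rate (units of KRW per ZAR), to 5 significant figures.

1 ZAR ÷ 11.314 = 0.0883861 NZD
0.0883861 NZD ÷ 0.0011730 = 75.3504 KRW

ZAR/KRW = 75.350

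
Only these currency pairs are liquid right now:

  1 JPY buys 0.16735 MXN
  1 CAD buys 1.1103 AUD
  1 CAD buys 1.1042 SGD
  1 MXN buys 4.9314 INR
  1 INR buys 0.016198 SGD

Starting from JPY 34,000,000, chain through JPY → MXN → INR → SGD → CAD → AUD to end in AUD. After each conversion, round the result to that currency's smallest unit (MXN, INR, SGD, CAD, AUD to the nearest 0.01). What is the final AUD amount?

JPY 34,000,000 × 0.16735 = MXN 5,689,900.00
MXN 5,689,900.00 × 4.9314 = INR 28,059,172.86
INR 28,059,172.86 × 0.016198 = SGD 454,502.48
SGD 454,502.48 ÷ 1.1042 = CAD 411,612.46
CAD 411,612.46 × 1.1103 = AUD 457,013.31

AUD 457,013.31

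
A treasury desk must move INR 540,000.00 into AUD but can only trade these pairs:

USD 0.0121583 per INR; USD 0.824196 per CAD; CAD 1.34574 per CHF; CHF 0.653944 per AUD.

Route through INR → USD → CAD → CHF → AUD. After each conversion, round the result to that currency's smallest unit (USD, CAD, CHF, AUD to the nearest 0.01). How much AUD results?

INR 540,000.00 × 0.0121583 = USD 6,565.48
USD 6,565.48 ÷ 0.824196 = CAD 7,965.92
CAD 7,965.92 ÷ 1.34574 = CHF 5,919.36
CHF 5,919.36 ÷ 0.653944 = AUD 9,051.78

AUD 9,051.78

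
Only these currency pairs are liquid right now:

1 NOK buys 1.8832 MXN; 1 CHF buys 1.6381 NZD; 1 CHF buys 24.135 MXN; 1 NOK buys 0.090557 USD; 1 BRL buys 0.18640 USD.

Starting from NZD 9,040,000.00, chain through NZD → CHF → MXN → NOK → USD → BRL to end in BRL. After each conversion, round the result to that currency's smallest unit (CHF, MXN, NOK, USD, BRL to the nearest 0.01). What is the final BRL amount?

NZD 9,040,000.00 ÷ 1.6381 = CHF 5,518,588.61
CHF 5,518,588.61 × 24.135 = MXN 133,191,136.10
MXN 133,191,136.10 ÷ 1.8832 = NOK 70,725,964.37
NOK 70,725,964.37 × 0.090557 = USD 6,404,731.16
USD 6,404,731.16 ÷ 0.18640 = BRL 34,360,145.71

BRL 34,360,145.71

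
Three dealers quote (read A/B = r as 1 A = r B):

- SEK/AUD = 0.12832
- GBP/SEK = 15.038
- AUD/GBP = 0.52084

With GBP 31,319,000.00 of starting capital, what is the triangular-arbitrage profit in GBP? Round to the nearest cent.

Profitable loop is GBP → SEK → AUD → GBP:
GBP 31,319,000.00 × 15.038 = SEK 470,975,122.00
SEK 470,975,122.00 × 0.12832 = AUD 60,435,527.66
AUD 60,435,527.66 × 0.52084 = GBP 31,477,240.22
Profit = GBP 31,477,240.22 − GBP 31,319,000.00

Profit: GBP 158,240.22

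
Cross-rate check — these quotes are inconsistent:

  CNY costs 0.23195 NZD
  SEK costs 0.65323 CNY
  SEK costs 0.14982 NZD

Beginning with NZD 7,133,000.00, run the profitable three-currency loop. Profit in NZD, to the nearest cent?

Profitable loop is NZD → SEK → CNY → NZD:
NZD 7,133,000.00 ÷ 0.14982 = SEK 47,610,465.89
SEK 47,610,465.89 × 0.65323 = CNY 31,100,584.63
CNY 31,100,584.63 × 0.23195 = NZD 7,213,780.61
Profit = NZD 7,213,780.61 − NZD 7,133,000.00

Profit: NZD 80,780.61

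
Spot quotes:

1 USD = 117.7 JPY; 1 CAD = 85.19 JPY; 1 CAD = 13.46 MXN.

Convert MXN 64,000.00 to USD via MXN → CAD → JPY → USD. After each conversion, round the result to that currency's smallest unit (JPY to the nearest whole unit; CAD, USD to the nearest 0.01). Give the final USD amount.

MXN 64,000.00 ÷ 13.46 = CAD 4,754.83
CAD 4,754.83 × 85.19 = JPY 405,064
JPY 405,064 ÷ 117.7 = USD 3,441.50

USD 3,441.50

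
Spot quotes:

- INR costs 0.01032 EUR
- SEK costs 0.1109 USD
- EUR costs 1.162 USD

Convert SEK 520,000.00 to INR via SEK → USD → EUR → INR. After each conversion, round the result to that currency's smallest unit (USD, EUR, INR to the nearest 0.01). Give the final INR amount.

SEK 520,000.00 × 0.1109 = USD 57,668.00
USD 57,668.00 ÷ 1.162 = EUR 49,628.23
EUR 49,628.23 ÷ 0.01032 = INR 4,808,937.02

INR 4,808,937.02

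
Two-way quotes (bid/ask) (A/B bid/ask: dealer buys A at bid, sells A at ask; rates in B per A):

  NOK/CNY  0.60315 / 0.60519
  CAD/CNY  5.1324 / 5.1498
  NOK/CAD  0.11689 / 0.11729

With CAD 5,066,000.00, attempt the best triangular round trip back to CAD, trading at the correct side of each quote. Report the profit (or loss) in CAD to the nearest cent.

Net result: CAD -7,297.16 (no profitable arbitrage after spreads)

Best loop CAD → NOK → CNY → CAD:
CAD 5,066,000.00 ÷ 0.11729 (buy NOK at ask) = NOK 43,192,087.99
NOK 43,192,087.99 × 0.60315 (sell NOK at bid) = CNY 26,051,307.87
CNY 26,051,307.87 ÷ 5.1498 (buy CAD at ask) = CAD 5,058,702.84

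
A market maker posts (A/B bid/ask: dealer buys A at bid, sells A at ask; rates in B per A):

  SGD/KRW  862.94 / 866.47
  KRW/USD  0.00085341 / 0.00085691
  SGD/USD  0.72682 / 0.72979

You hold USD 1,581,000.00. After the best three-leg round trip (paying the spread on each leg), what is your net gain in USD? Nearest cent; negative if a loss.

Best loop USD → SGD → KRW → USD:
USD 1,581,000.00 ÷ 0.72979 (buy SGD at ask) = SGD 2,166,376.63
SGD 2,166,376.63 × 862.94 (sell SGD at bid) = KRW 1,869,453,048
KRW 1,869,453,048 × 0.00085341 (sell KRW at bid) = USD 1,595,409.93

Net profit: USD 14,409.93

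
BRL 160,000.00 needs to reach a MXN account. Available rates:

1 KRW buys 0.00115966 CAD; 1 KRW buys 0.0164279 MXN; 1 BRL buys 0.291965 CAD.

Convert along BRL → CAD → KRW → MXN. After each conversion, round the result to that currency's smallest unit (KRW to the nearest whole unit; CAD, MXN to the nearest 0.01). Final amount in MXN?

BRL 160,000.00 × 0.291965 = CAD 46,714.40
CAD 46,714.40 ÷ 0.00115966 = KRW 40,282,842
KRW 40,282,842 × 0.0164279 = MXN 661,762.50

MXN 661,762.50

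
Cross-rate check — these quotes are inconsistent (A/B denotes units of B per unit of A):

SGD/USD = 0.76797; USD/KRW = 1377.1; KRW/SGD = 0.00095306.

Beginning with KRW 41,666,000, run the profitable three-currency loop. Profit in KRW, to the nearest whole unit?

Profitable loop is KRW → SGD → USD → KRW:
KRW 41,666,000 × 0.00095306 = SGD 39,710.20
SGD 39,710.20 × 0.76797 = USD 30,496.24
USD 30,496.24 × 1377.1 = KRW 41,996,373
Profit = KRW 41,996,373 − KRW 41,666,000

Profit: KRW 330,373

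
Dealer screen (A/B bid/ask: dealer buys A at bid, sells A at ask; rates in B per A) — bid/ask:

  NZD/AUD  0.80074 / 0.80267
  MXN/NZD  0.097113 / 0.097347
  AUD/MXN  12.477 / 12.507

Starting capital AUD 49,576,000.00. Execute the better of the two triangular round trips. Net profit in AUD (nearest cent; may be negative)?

Best loop AUD → NZD → MXN → AUD:
AUD 49,576,000.00 ÷ 0.80267 (buy NZD at ask) = NZD 61,763,863.11
NZD 61,763,863.11 ÷ 0.097347 (buy MXN at ask) = MXN 634,471,150.70
MXN 634,471,150.70 ÷ 12.507 (buy AUD at ask) = AUD 50,729,283.66

Net profit: AUD 1,153,283.66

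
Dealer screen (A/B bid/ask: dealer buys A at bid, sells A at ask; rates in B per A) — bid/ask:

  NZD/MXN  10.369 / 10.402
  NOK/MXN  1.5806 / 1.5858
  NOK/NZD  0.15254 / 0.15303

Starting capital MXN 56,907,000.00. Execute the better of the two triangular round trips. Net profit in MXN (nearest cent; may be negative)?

Best loop MXN → NOK → NZD → MXN:
MXN 56,907,000.00 ÷ 1.5858 (buy NOK at ask) = NOK 35,885,357.55
NOK 35,885,357.55 × 0.15254 (sell NOK at bid) = NZD 5,473,952.44
NZD 5,473,952.44 × 10.369 (sell NZD at bid) = MXN 56,759,412.85

Net result: MXN -147,587.15 (no profitable arbitrage after spreads)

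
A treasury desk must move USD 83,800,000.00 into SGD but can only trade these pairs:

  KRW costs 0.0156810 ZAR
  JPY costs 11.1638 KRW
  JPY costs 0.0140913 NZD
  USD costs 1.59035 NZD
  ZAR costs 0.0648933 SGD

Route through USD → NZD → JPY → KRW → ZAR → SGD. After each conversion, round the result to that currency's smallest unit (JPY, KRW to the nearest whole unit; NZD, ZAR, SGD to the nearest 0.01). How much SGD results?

USD 83,800,000.00 × 1.59035 = NZD 133,271,330.00
NZD 133,271,330.00 ÷ 0.0140913 = JPY 9,457,702,980
JPY 9,457,702,980 × 11.1638 = KRW 105,583,904,528
KRW 105,583,904,528 × 0.0156810 = ZAR 1,655,661,206.90
ZAR 1,655,661,206.90 × 0.0648933 = SGD 107,441,319.40

SGD 107,441,319.40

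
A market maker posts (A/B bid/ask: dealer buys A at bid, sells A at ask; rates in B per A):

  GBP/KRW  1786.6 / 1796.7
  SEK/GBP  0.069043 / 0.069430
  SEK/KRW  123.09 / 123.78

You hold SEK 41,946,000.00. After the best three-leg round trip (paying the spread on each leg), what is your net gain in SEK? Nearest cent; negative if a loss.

Net result: SEK -144,962.84 (no profitable arbitrage after spreads)

Best loop SEK → GBP → KRW → SEK:
SEK 41,946,000.00 × 0.069043 (sell SEK at bid) = GBP 2,896,077.68
GBP 2,896,077.68 × 1786.6 (sell GBP at bid) = KRW 5,174,132,380
KRW 5,174,132,380 ÷ 123.78 (buy SEK at ask) = SEK 41,801,037.16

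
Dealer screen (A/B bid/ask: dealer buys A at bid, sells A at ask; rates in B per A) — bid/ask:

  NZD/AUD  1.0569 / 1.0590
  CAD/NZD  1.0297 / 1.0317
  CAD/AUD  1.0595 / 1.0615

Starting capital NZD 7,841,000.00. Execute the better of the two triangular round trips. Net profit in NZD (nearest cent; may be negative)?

Net profit: NZD 197,889.63

Best loop NZD → AUD → CAD → NZD:
NZD 7,841,000.00 × 1.0569 (sell NZD at bid) = AUD 8,287,152.90
AUD 8,287,152.90 ÷ 1.0615 (buy CAD at ask) = CAD 7,807,021.10
CAD 7,807,021.10 × 1.0297 (sell CAD at bid) = NZD 8,038,889.63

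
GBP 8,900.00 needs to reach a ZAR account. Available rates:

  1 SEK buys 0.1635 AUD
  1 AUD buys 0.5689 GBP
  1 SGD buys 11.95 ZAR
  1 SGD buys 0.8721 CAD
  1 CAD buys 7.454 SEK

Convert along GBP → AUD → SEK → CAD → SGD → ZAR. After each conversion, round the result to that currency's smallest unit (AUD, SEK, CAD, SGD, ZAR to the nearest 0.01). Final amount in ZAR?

ZAR 175,893.01

GBP 8,900.00 ÷ 0.5689 = AUD 15,644.23
AUD 15,644.23 ÷ 0.1635 = SEK 95,683.36
SEK 95,683.36 ÷ 7.454 = CAD 12,836.51
CAD 12,836.51 ÷ 0.8721 = SGD 14,719.08
SGD 14,719.08 × 11.95 = ZAR 175,893.01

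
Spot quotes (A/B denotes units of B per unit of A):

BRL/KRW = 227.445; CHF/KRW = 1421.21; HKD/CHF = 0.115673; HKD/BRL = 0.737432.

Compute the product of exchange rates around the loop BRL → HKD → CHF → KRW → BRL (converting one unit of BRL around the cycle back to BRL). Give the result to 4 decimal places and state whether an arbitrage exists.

0.9801 (arbitrage exists)

Around BRL → HKD → CHF → KRW → BRL: 1 ÷ 0.737432 × 0.115673 × 1421.21 ÷ 227.445 = 0.980149
Product < 1; profitable direction is BRL → KRW → CHF → HKD → BRL.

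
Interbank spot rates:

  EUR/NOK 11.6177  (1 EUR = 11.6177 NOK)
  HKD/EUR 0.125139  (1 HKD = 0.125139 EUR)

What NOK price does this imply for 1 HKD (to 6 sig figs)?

HKD/NOK = 1.45383

1 HKD × 0.125139 = 0.125139 EUR
0.125139 EUR × 11.6177 = 1.45383 NOK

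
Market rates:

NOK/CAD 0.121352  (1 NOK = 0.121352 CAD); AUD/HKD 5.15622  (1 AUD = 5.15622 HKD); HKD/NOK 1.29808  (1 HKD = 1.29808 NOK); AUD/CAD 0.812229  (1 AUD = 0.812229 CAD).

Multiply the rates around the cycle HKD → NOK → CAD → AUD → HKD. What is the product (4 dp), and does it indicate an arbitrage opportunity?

1.0000 (no arbitrage)

Around HKD → NOK → CAD → AUD → HKD: 1 × 1.29808 × 0.121352 ÷ 0.812229 × 5.15622 = 1.000003
Product ≈ 1 (deviation 0.000%, within rounding noise).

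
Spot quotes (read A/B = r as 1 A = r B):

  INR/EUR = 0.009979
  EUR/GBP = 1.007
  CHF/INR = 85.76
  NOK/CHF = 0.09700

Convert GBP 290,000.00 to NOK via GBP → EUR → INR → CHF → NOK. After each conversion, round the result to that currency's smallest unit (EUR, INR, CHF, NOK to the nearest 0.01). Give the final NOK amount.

NOK 3,469,165.36

GBP 290,000.00 ÷ 1.007 = EUR 287,984.11
EUR 287,984.11 ÷ 0.009979 = INR 28,859,014.93
INR 28,859,014.93 ÷ 85.76 = CHF 336,509.04
CHF 336,509.04 ÷ 0.09700 = NOK 3,469,165.36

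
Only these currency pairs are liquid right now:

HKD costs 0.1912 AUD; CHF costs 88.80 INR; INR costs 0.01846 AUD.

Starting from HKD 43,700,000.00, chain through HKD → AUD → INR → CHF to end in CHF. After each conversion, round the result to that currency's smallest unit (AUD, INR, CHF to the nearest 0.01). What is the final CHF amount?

CHF 5,097,117.70

HKD 43,700,000.00 × 0.1912 = AUD 8,355,440.00
AUD 8,355,440.00 ÷ 0.01846 = INR 452,624,052.00
INR 452,624,052.00 ÷ 88.80 = CHF 5,097,117.70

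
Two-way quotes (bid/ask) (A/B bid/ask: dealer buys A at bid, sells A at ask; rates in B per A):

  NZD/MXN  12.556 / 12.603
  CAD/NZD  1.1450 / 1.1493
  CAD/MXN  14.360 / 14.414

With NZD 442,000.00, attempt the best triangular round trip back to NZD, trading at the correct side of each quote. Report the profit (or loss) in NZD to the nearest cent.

Best loop NZD → MXN → CAD → NZD:
NZD 442,000.00 × 12.556 (sell NZD at bid) = MXN 5,549,752.00
MXN 5,549,752.00 ÷ 14.414 (buy CAD at ask) = CAD 385,025.11
CAD 385,025.11 × 1.1450 (sell CAD at bid) = NZD 440,853.76

Net result: NZD -1,146.24 (no profitable arbitrage after spreads)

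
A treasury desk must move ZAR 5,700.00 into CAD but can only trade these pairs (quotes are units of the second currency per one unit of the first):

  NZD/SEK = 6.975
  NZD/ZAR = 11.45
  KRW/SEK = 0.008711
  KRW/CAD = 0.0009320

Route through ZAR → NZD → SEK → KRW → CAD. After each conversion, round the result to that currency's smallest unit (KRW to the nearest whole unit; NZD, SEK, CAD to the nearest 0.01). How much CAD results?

ZAR 5,700.00 ÷ 11.45 = NZD 497.82
NZD 497.82 × 6.975 = SEK 3,472.29
SEK 3,472.29 ÷ 0.008711 = KRW 398,610
KRW 398,610 × 0.0009320 = CAD 371.50

CAD 371.50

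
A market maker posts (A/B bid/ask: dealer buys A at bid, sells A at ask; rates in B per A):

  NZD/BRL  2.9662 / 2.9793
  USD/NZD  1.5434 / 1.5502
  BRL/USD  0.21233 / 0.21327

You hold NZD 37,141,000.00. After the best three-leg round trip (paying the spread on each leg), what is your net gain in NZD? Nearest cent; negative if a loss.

Net profit: NZD 565,989.03

Best loop NZD → USD → BRL → NZD:
NZD 37,141,000.00 ÷ 1.5502 (buy USD at ask) = USD 23,958,844.02
USD 23,958,844.02 ÷ 0.21327 (buy BRL at ask) = BRL 112,340,432.41
BRL 112,340,432.41 ÷ 2.9793 (buy NZD at ask) = NZD 37,706,989.03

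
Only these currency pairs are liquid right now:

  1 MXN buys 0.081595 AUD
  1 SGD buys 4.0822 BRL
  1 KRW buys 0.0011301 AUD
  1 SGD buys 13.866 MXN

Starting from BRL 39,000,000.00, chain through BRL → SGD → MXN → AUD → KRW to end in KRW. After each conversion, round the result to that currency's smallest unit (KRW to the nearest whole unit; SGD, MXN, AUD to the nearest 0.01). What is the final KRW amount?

BRL 39,000,000.00 ÷ 4.0822 = SGD 9,553,672.04
SGD 9,553,672.04 × 13.866 = MXN 132,471,216.51
MXN 132,471,216.51 × 0.081595 = AUD 10,808,988.91
AUD 10,808,988.91 ÷ 0.0011301 = KRW 9,564,630,484

KRW 9,564,630,484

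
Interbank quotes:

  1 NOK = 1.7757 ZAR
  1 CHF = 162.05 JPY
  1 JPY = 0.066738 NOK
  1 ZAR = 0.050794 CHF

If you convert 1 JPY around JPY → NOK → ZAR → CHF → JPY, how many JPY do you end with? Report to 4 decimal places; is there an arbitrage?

0.9754 (arbitrage exists)

Around JPY → NOK → ZAR → CHF → JPY: 1 × 0.066738 × 1.7757 × 0.050794 × 162.05 = 0.975448
Product < 1; profitable direction is JPY → CHF → ZAR → NOK → JPY.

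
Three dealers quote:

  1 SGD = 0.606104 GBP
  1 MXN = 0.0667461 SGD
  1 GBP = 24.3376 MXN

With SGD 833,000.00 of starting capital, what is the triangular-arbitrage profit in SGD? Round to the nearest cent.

Profit: SGD 13,046.45

Profitable loop is SGD → MXN → GBP → SGD:
SGD 833,000.00 ÷ 0.0667461 = MXN 12,480,129.93
MXN 12,480,129.93 ÷ 24.3376 = GBP 512,792.14
GBP 512,792.14 ÷ 0.606104 = SGD 846,046.45
Profit = SGD 846,046.45 − SGD 833,000.00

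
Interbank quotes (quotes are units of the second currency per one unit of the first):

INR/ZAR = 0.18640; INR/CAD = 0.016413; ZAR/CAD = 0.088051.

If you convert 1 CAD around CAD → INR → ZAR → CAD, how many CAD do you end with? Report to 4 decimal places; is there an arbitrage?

Around CAD → INR → ZAR → CAD: 1 ÷ 0.016413 × 0.18640 × 0.088051 = 0.999982
Product ≈ 1 (deviation 0.002%, within rounding noise).

1.0000 (no arbitrage)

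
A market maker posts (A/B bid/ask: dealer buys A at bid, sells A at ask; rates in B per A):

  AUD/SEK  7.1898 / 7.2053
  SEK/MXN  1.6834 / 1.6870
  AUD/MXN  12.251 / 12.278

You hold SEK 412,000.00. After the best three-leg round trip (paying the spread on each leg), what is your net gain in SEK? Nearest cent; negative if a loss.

Net profit: SEK 3,242.32

Best loop SEK → AUD → MXN → SEK:
SEK 412,000.00 ÷ 7.2053 (buy AUD at ask) = AUD 57,180.13
AUD 57,180.13 × 12.251 (sell AUD at bid) = MXN 700,513.79
MXN 700,513.79 ÷ 1.6870 (buy SEK at ask) = SEK 415,242.32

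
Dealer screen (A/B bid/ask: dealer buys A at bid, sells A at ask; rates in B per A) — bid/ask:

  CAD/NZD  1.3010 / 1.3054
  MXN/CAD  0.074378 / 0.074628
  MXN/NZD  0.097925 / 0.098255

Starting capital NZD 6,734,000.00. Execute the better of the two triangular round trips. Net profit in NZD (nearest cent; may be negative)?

Net profit: NZD 34,949.61

Best loop NZD → CAD → MXN → NZD:
NZD 6,734,000.00 ÷ 1.3054 (buy CAD at ask) = CAD 5,158,572.09
CAD 5,158,572.09 ÷ 0.074628 (buy MXN at ask) = MXN 69,123,815.26
MXN 69,123,815.26 × 0.097925 (sell MXN at bid) = NZD 6,768,949.61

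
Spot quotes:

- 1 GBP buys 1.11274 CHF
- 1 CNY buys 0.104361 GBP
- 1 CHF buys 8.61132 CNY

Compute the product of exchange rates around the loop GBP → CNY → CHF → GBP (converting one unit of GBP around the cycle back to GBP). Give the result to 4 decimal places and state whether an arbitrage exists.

Around GBP → CNY → CHF → GBP: 1 ÷ 0.104361 ÷ 8.61132 ÷ 1.11274 = 0.999996
Product ≈ 1 (deviation 0.000%, within rounding noise).

1.0000 (no arbitrage)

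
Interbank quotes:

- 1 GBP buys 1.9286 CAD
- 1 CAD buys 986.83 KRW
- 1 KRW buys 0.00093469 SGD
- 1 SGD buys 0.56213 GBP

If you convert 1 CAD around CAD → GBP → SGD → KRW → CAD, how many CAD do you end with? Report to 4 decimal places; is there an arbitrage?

Around CAD → GBP → SGD → KRW → CAD: 1 ÷ 1.9286 ÷ 0.56213 ÷ 0.00093469 ÷ 986.83 = 1.000026
Product ≈ 1 (deviation 0.003%, within rounding noise).

1.0000 (no arbitrage)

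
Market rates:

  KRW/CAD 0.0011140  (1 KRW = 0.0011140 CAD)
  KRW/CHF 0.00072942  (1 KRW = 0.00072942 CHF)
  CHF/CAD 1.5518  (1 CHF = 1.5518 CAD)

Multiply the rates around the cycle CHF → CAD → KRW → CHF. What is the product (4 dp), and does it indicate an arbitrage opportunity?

Around CHF → CAD → KRW → CHF: 1 × 1.5518 ÷ 0.0011140 × 0.00072942 = 1.016081
Product > 1; profitable direction is CHF → CAD → KRW → CHF.

1.0161 (arbitrage exists)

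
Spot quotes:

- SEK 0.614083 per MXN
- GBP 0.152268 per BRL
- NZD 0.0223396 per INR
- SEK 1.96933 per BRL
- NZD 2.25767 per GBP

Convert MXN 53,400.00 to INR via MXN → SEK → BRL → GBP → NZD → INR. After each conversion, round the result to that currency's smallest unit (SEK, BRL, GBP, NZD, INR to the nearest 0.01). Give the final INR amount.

MXN 53,400.00 × 0.614083 = SEK 32,792.03
SEK 32,792.03 ÷ 1.96933 = BRL 16,651.36
BRL 16,651.36 × 0.152268 = GBP 2,535.47
GBP 2,535.47 × 2.25767 = NZD 5,724.25
NZD 5,724.25 ÷ 0.0223396 = INR 256,237.80

INR 256,237.80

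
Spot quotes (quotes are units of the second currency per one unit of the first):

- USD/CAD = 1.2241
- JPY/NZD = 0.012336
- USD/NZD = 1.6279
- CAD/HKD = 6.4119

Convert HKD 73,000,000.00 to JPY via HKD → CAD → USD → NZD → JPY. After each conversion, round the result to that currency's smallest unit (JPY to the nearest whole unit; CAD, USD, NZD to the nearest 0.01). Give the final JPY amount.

HKD 73,000,000.00 ÷ 6.4119 = CAD 11,385,080.87
CAD 11,385,080.87 ÷ 1.2241 = USD 9,300,776.79
USD 9,300,776.79 × 1.6279 = NZD 15,140,734.54
NZD 15,140,734.54 ÷ 0.012336 = JPY 1,227,361,749

JPY 1,227,361,749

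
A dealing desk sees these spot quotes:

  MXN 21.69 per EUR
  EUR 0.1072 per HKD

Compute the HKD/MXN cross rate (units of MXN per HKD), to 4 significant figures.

HKD/MXN = 2.325

1 HKD × 0.1072 = 0.1072 EUR
0.1072 EUR × 21.69 = 2.32517 MXN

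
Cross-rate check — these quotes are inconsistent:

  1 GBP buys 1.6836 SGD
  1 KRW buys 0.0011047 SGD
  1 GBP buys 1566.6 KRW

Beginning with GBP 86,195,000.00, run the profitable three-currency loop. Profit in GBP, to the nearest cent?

Profit: GBP 2,407,430.04

Profitable loop is GBP → KRW → SGD → GBP:
GBP 86,195,000.00 × 1566.6 = KRW 135,033,087,000
KRW 135,033,087,000 × 0.0011047 = SGD 149,171,051.21
SGD 149,171,051.21 ÷ 1.6836 = GBP 88,602,430.04
Profit = GBP 88,602,430.04 − GBP 86,195,000.00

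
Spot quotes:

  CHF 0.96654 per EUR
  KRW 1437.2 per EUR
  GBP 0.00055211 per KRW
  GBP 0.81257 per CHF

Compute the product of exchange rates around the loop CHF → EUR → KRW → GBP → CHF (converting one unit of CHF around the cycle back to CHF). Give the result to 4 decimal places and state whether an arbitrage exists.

1.0103 (arbitrage exists)

Around CHF → EUR → KRW → GBP → CHF: 1 ÷ 0.96654 × 1437.2 × 0.00055211 ÷ 0.81257 = 1.010328
Product > 1; profitable direction is CHF → EUR → KRW → GBP → CHF.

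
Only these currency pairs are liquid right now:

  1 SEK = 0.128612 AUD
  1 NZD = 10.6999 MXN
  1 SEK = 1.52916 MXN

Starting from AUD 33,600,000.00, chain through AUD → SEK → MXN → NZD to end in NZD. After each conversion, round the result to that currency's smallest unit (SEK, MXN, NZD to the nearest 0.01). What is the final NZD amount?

AUD 33,600,000.00 ÷ 0.128612 = SEK 261,250,894.16
SEK 261,250,894.16 × 1.52916 = MXN 399,494,417.31
MXN 399,494,417.31 ÷ 10.6999 = NZD 37,336,275.79

NZD 37,336,275.79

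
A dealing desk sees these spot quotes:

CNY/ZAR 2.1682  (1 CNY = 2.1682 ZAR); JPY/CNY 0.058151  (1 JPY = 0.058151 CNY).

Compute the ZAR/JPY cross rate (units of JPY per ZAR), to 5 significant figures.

1 ZAR ÷ 2.1682 = 0.461212 CNY
0.461212 CNY ÷ 0.058151 = 7.93128 JPY

ZAR/JPY = 7.9313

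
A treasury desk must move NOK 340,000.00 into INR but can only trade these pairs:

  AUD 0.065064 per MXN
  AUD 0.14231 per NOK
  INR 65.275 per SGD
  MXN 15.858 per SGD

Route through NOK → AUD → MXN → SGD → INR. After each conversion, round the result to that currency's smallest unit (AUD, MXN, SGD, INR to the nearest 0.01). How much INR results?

INR 3,061,061.33

NOK 340,000.00 × 0.14231 = AUD 48,385.40
AUD 48,385.40 ÷ 0.065064 = MXN 743,658.55
MXN 743,658.55 ÷ 15.858 = SGD 46,894.85
SGD 46,894.85 × 65.275 = INR 3,061,061.33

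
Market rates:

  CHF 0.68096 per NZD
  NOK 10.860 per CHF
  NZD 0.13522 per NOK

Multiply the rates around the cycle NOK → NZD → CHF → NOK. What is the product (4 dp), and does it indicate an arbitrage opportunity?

1.0000 (no arbitrage)

Around NOK → NZD → CHF → NOK: 1 × 0.13522 × 0.68096 × 10.860 = 0.999982
Product ≈ 1 (deviation 0.002%, within rounding noise).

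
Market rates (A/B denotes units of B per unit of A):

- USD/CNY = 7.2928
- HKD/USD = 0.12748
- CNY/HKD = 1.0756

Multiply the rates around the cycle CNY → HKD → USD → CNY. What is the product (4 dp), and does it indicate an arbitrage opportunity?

Around CNY → HKD → USD → CNY: 1 × 1.0756 × 0.12748 × 7.2928 = 0.999970
Product ≈ 1 (deviation 0.003%, within rounding noise).

1.0000 (no arbitrage)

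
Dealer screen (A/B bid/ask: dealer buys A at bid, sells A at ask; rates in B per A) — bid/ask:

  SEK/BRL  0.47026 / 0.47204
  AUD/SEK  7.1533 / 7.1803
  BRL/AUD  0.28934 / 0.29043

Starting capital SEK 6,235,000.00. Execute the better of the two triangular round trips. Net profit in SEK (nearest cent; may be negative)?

Best loop SEK → AUD → BRL → SEK:
SEK 6,235,000.00 ÷ 7.1803 (buy AUD at ask) = AUD 868,348.12
AUD 868,348.12 ÷ 0.29043 (buy BRL at ask) = BRL 2,989,870.60
BRL 2,989,870.60 ÷ 0.47204 (buy SEK at ask) = SEK 6,333,934.84

Net profit: SEK 98,934.84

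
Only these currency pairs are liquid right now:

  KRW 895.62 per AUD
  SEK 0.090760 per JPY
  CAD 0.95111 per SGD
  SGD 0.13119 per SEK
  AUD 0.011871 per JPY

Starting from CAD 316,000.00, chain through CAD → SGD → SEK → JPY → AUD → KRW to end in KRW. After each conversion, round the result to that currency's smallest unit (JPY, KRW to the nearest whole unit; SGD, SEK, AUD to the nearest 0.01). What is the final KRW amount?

KRW 296,669,020

CAD 316,000.00 ÷ 0.95111 = SGD 332,243.38
SGD 332,243.38 ÷ 0.13119 = SEK 2,532,535.86
SEK 2,532,535.86 ÷ 0.090760 = JPY 27,903,656
JPY 27,903,656 × 0.011871 = AUD 331,244.30
AUD 331,244.30 × 895.62 = KRW 296,669,020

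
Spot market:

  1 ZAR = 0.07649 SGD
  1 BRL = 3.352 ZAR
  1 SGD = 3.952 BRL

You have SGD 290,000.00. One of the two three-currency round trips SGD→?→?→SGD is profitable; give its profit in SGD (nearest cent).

Profit: SGD 3,848.59

Profitable loop is SGD → BRL → ZAR → SGD:
SGD 290,000.00 × 3.952 = BRL 1,146,080.00
BRL 1,146,080.00 × 3.352 = ZAR 3,841,660.16
ZAR 3,841,660.16 × 0.07649 = SGD 293,848.59
Profit = SGD 293,848.59 − SGD 290,000.00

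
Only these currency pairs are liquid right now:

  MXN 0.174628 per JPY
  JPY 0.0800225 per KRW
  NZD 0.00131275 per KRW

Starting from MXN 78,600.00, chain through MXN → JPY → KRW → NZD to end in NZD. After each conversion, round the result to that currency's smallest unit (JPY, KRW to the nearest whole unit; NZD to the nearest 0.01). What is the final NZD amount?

NZD 7,383.78

MXN 78,600.00 ÷ 0.174628 = JPY 450,100
JPY 450,100 ÷ 0.0800225 = KRW 5,624,668
KRW 5,624,668 × 0.00131275 = NZD 7,383.78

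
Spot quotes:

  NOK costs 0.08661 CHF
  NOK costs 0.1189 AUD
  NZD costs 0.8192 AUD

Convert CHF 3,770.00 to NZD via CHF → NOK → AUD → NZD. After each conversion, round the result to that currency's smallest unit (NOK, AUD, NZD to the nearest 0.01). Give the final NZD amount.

CHF 3,770.00 ÷ 0.08661 = NOK 43,528.46
NOK 43,528.46 × 0.1189 = AUD 5,175.53
AUD 5,175.53 ÷ 0.8192 = NZD 6,317.79

NZD 6,317.79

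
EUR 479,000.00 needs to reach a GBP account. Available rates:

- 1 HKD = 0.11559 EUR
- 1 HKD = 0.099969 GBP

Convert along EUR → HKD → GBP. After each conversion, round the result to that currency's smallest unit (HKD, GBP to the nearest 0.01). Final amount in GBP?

EUR 479,000.00 ÷ 0.11559 = HKD 4,143,957.09
HKD 4,143,957.09 × 0.099969 = GBP 414,267.25

GBP 414,267.25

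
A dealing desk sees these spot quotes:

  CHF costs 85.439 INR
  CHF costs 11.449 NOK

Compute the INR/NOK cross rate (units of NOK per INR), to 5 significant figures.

1 INR ÷ 85.439 = 0.0117043 CHF
0.0117043 CHF × 11.449 = 0.134002 NOK

INR/NOK = 0.13400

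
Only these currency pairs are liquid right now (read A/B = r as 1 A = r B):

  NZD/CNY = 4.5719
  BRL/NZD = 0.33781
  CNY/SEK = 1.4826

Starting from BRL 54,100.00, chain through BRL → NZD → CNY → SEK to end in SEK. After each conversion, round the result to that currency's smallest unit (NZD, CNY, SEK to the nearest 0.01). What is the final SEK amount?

BRL 54,100.00 × 0.33781 = NZD 18,275.52
NZD 18,275.52 × 4.5719 = CNY 83,553.85
CNY 83,553.85 × 1.4826 = SEK 123,876.94

SEK 123,876.94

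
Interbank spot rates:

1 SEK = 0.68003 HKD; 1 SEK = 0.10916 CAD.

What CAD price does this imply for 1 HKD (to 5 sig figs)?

HKD/CAD = 0.16052

1 HKD ÷ 0.68003 = 1.47052 SEK
1.47052 SEK × 0.10916 = 0.160522 CAD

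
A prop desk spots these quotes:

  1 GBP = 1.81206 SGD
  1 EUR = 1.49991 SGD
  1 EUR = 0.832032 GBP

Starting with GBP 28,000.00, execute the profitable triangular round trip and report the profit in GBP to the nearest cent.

Profit: GBP 145.27

Profitable loop is GBP → SGD → EUR → GBP:
GBP 28,000.00 × 1.81206 = SGD 50,737.68
SGD 50,737.68 ÷ 1.49991 = EUR 33,827.15
EUR 33,827.15 × 0.832032 = GBP 28,145.27
Profit = GBP 28,145.27 − GBP 28,000.00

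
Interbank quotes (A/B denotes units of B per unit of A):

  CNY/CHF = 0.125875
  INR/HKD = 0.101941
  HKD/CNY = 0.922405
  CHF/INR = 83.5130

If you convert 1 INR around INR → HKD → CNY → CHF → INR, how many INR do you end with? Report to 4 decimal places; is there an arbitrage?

Around INR → HKD → CNY → CHF → INR: 1 × 0.101941 × 0.922405 × 0.125875 × 83.5130 = 0.988471
Product < 1; profitable direction is INR → CHF → CNY → HKD → INR.

0.9885 (arbitrage exists)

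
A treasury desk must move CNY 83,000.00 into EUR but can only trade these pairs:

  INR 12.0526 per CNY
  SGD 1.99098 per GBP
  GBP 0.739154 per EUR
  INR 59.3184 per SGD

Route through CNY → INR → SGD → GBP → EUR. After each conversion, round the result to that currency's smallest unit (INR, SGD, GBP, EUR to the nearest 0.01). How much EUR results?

EUR 11,459.55

CNY 83,000.00 × 12.0526 = INR 1,000,365.80
INR 1,000,365.80 ÷ 59.3184 = SGD 16,864.34
SGD 16,864.34 ÷ 1.99098 = GBP 8,470.37
GBP 8,470.37 ÷ 0.739154 = EUR 11,459.55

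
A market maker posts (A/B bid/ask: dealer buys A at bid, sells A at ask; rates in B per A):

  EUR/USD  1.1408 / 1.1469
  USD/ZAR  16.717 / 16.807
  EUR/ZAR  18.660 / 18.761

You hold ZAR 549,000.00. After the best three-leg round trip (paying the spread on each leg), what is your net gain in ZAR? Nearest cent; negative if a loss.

Net profit: ZAR 9,064.27

Best loop ZAR → EUR → USD → ZAR:
ZAR 549,000.00 ÷ 18.761 (buy EUR at ask) = EUR 29,262.83
EUR 29,262.83 × 1.1408 (sell EUR at bid) = USD 33,383.04
USD 33,383.04 × 16.717 (sell USD at bid) = ZAR 558,064.27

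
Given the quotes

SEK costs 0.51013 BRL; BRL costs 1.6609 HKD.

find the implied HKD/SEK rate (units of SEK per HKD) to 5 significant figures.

1 HKD ÷ 1.6609 = 0.602083 BRL
0.602083 BRL ÷ 0.51013 = 1.18025 SEK

HKD/SEK = 1.1803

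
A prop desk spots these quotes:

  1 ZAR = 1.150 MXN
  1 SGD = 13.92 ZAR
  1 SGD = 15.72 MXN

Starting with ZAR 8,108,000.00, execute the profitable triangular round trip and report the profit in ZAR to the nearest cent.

Profitable loop is ZAR → MXN → SGD → ZAR:
ZAR 8,108,000.00 × 1.150 = MXN 9,324,200.00
MXN 9,324,200.00 ÷ 15.72 = SGD 593,142.49
SGD 593,142.49 × 13.92 = ZAR 8,256,543.51
Profit = ZAR 8,256,543.51 − ZAR 8,108,000.00

Profit: ZAR 148,543.51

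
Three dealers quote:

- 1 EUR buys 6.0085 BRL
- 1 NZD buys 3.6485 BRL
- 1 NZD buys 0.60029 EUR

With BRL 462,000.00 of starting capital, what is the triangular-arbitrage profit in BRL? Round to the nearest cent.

Profitable loop is BRL → EUR → NZD → BRL:
BRL 462,000.00 ÷ 6.0085 = EUR 76,891.07
EUR 76,891.07 ÷ 0.60029 = NZD 128,089.87
NZD 128,089.87 × 3.6485 = BRL 467,335.91
Profit = BRL 467,335.91 − BRL 462,000.00

Profit: BRL 5,335.91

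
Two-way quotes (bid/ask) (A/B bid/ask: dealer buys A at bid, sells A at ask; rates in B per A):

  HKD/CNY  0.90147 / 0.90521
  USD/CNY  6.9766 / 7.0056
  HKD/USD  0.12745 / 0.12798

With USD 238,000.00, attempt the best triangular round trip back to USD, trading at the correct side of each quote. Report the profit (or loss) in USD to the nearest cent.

Best loop USD → HKD → CNY → USD:
USD 238,000.00 ÷ 0.12798 (buy HKD at ask) = HKD 1,859,665.57
HKD 1,859,665.57 × 0.90147 (sell HKD at bid) = CNY 1,676,432.72
CNY 1,676,432.72 ÷ 7.0056 (buy USD at ask) = USD 239,298.95

Net profit: USD 1,298.95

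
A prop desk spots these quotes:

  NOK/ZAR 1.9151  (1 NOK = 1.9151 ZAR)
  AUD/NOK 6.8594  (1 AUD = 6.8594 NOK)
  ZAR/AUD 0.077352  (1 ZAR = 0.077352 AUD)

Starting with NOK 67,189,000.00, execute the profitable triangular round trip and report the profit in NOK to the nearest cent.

Profit: NOK 1,083,736.41

Profitable loop is NOK → ZAR → AUD → NOK:
NOK 67,189,000.00 × 1.9151 = ZAR 128,673,653.90
ZAR 128,673,653.90 × 0.077352 = AUD 9,953,164.48
AUD 9,953,164.48 × 6.8594 = NOK 68,272,736.41
Profit = NOK 68,272,736.41 − NOK 67,189,000.00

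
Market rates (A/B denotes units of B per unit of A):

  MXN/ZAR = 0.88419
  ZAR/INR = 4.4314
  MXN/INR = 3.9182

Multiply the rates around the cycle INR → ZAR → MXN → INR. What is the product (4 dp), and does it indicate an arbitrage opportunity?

Around INR → ZAR → MXN → INR: 1 ÷ 4.4314 ÷ 0.88419 × 3.9182 = 1.000000
Product ≈ 1 (deviation 0.000%, within rounding noise).

1.0000 (no arbitrage)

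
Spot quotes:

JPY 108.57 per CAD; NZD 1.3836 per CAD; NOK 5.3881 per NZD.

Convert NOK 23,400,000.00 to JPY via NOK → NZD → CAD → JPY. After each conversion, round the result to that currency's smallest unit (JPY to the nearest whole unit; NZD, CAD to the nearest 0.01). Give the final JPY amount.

JPY 340,784,234

NOK 23,400,000.00 ÷ 5.3881 = NZD 4,342,903.81
NZD 4,342,903.81 ÷ 1.3836 = CAD 3,138,843.46
CAD 3,138,843.46 × 108.57 = JPY 340,784,234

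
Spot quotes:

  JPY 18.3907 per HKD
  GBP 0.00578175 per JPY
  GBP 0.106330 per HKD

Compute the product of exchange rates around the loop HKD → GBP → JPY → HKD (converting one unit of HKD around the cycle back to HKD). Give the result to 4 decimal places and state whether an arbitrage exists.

1.0000 (no arbitrage)

Around HKD → GBP → JPY → HKD: 1 × 0.106330 ÷ 0.00578175 ÷ 18.3907 = 0.999996
Product ≈ 1 (deviation 0.000%, within rounding noise).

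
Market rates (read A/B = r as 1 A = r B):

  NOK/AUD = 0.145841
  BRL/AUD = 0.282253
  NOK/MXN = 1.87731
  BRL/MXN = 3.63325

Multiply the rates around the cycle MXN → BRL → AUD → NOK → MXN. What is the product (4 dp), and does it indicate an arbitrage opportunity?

1.0000 (no arbitrage)

Around MXN → BRL → AUD → NOK → MXN: 1 ÷ 3.63325 × 0.282253 ÷ 0.145841 × 1.87731 = 0.999999
Product ≈ 1 (deviation 0.000%, within rounding noise).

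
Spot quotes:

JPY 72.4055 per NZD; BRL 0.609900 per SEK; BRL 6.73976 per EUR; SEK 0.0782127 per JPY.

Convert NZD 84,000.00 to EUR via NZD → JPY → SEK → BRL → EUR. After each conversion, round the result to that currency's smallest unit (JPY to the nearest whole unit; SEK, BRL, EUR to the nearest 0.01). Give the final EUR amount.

EUR 43,046.94

NZD 84,000.00 × 72.4055 = JPY 6,082,062
JPY 6,082,062 × 0.0782127 = SEK 475,694.49
SEK 475,694.49 × 0.609900 = BRL 290,126.07
BRL 290,126.07 ÷ 6.73976 = EUR 43,046.94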